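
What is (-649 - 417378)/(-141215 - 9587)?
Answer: 418027/150802 ≈ 2.7720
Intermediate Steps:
(-649 - 417378)/(-141215 - 9587) = -418027/(-150802) = -418027*(-1/150802) = 418027/150802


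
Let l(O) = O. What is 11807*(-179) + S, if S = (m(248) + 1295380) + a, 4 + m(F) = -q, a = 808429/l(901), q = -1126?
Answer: -735264422/901 ≈ -8.1605e+5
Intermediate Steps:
a = 808429/901 ≈ 897.26
m(F) = 1122 (m(F) = -4 - 1*(-1126) = -4 + 1126 = 1122)
S = 1168956731/901 (S = (1122 + 1295380) + 808429/901 = 1296502 + 808429/901 = 1168956731/901 ≈ 1.2974e+6)
11807*(-179) + S = 11807*(-179) + 1168956731/901 = -2113453 + 1168956731/901 = -735264422/901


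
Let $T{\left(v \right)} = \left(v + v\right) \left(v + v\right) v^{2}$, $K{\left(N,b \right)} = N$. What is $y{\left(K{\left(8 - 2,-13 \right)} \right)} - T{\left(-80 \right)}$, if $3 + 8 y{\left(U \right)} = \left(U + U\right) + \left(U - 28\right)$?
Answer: $- \frac{1310720013}{8} \approx -1.6384 \cdot 10^{8}$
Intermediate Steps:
$T{\left(v \right)} = 4 v^{4}$ ($T{\left(v \right)} = 2 v 2 v v^{2} = 4 v^{2} v^{2} = 4 v^{4}$)
$y{\left(U \right)} = - \frac{31}{8} + \frac{3 U}{8}$ ($y{\left(U \right)} = - \frac{3}{8} + \frac{\left(U + U\right) + \left(U - 28\right)}{8} = - \frac{3}{8} + \frac{2 U + \left(-28 + U\right)}{8} = - \frac{3}{8} + \frac{-28 + 3 U}{8} = - \frac{3}{8} + \left(- \frac{7}{2} + \frac{3 U}{8}\right) = - \frac{31}{8} + \frac{3 U}{8}$)
$y{\left(K{\left(8 - 2,-13 \right)} \right)} - T{\left(-80 \right)} = \left(- \frac{31}{8} + \frac{3 \left(8 - 2\right)}{8}\right) - 4 \left(-80\right)^{4} = \left(- \frac{31}{8} + \frac{3}{8} \cdot 6\right) - 4 \cdot 40960000 = \left(- \frac{31}{8} + \frac{9}{4}\right) - 163840000 = - \frac{13}{8} - 163840000 = - \frac{1310720013}{8}$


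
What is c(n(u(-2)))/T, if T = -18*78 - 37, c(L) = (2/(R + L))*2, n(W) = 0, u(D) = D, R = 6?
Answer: -2/4323 ≈ -0.00046264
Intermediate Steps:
c(L) = 4/(6 + L) (c(L) = (2/(6 + L))*2 = 4/(6 + L))
T = -1441 (T = -1404 - 37 = -1441)
c(n(u(-2)))/T = (4/(6 + 0))/(-1441) = (4/6)*(-1/1441) = (4*(⅙))*(-1/1441) = (⅔)*(-1/1441) = -2/4323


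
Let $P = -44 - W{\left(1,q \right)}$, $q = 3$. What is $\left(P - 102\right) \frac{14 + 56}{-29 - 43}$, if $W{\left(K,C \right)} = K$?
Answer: $\frac{1715}{12} \approx 142.92$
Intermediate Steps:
$P = -45$ ($P = -44 - 1 = -45$)
$\left(P - 102\right) \frac{14 + 56}{-29 - 43} = \left(-45 - 102\right) \frac{14 + 56}{-29 - 43} = - 147 \frac{70}{-72} = - 147 \cdot 70 \left(- \frac{1}{72}\right) = \left(-147\right) \left(- \frac{35}{36}\right) = \frac{1715}{12}$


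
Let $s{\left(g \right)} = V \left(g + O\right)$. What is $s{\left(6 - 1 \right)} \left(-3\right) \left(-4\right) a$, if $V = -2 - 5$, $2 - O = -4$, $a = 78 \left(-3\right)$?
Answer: $216216$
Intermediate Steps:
$a = -234$
$O = 6$ ($O = 2 - -4 = 2 + 4 = 6$)
$V = -7$ ($V = -2 - 5 = -7$)
$s{\left(g \right)} = -42 - 7 g$ ($s{\left(g \right)} = - 7 \left(g + 6\right) = - 7 \left(6 + g\right) = -42 - 7 g$)
$s{\left(6 - 1 \right)} \left(-3\right) \left(-4\right) a = \left(-42 - 7 \left(6 - 1\right)\right) \left(-3\right) \left(-4\right) \left(-234\right) = \left(-42 - 35\right) \left(-3\right) \left(-4\right) \left(-234\right) = \left(-77\right) \left(-3\right) \left(-4\right) \left(-234\right) = 231 \left(-4\right) \left(-234\right) = \left(-924\right) \left(-234\right) = 216216$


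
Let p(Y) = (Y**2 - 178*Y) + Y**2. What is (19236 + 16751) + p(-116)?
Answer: 83547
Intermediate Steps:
p(Y) = -178*Y + 2*Y**2
(19236 + 16751) + p(-116) = (19236 + 16751) + 2*(-116)*(-89 - 116) = 35987 + 2*(-116)*(-205) = 35987 + 47560 = 83547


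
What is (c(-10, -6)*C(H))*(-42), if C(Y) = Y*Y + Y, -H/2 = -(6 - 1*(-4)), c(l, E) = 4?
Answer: -70560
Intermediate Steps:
H = 20 (H = -(-2)*(6 - 1*(-4)) = -(-2)*(6 + 4) = -(-2)*10 = -2*(-10) = 20)
C(Y) = Y + Y**2 (C(Y) = Y**2 + Y = Y + Y**2)
(c(-10, -6)*C(H))*(-42) = (4*(20*(1 + 20)))*(-42) = (4*(20*21))*(-42) = (4*420)*(-42) = 1680*(-42) = -70560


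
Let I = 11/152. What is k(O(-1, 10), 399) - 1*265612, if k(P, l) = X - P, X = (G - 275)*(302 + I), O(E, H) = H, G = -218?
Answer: -63010639/152 ≈ -4.1454e+5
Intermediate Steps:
I = 11/152 (I = 11*(1/152) = 11/152 ≈ 0.072368)
X = -22636095/152 (X = (-218 - 275)*(302 + 11/152) = -493*45915/152 = -22636095/152 ≈ -1.4892e+5)
k(P, l) = -22636095/152 - P
k(O(-1, 10), 399) - 1*265612 = (-22636095/152 - 1*10) - 1*265612 = (-22636095/152 - 10) - 265612 = -22637615/152 - 265612 = -63010639/152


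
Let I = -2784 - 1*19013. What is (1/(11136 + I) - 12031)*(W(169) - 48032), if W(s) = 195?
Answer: 6135692829804/10661 ≈ 5.7553e+8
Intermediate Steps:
I = -21797 (I = -2784 - 19013 = -21797)
(1/(11136 + I) - 12031)*(W(169) - 48032) = (1/(11136 - 21797) - 12031)*(195 - 48032) = (1/(-10661) - 12031)*(-47837) = (-1/10661 - 12031)*(-47837) = -128262492/10661*(-47837) = 6135692829804/10661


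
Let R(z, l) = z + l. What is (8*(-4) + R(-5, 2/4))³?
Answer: -389017/8 ≈ -48627.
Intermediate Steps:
R(z, l) = l + z
(8*(-4) + R(-5, 2/4))³ = (8*(-4) + (2/4 - 5))³ = (-32 + (2*(¼) - 5))³ = (-32 + (½ - 5))³ = (-32 - 9/2)³ = (-73/2)³ = -389017/8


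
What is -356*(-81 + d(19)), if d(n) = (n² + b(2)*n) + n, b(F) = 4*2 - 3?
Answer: -140264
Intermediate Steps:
b(F) = 5 (b(F) = 8 - 3 = 5)
d(n) = n² + 6*n (d(n) = (n² + 5*n) + n = n² + 6*n)
-356*(-81 + d(19)) = -356*(-81 + 19*(6 + 19)) = -356*(-81 + 19*25) = -356*(-81 + 475) = -356*394 = -140264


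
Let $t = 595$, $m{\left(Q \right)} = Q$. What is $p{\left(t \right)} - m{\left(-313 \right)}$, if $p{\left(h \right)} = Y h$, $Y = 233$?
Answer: $138948$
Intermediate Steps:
$p{\left(h \right)} = 233 h$
$p{\left(t \right)} - m{\left(-313 \right)} = 233 \cdot 595 - -313 = 138635 + 313 = 138948$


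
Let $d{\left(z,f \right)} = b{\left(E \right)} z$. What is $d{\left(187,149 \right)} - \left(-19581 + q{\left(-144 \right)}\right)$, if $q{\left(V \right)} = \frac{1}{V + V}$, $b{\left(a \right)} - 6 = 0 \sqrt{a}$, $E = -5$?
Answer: $\frac{5962465}{288} \approx 20703.0$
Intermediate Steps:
$b{\left(a \right)} = 6$ ($b{\left(a \right)} = 6 + 0 \sqrt{a} = 6 + 0 = 6$)
$q{\left(V \right)} = \frac{1}{2 V}$
$d{\left(z,f \right)} = 6 z$
$d{\left(187,149 \right)} - \left(-19581 + q{\left(-144 \right)}\right) = 6 \cdot 187 - \left(-19581 + \frac{1}{2 \left(-144\right)}\right) = 1122 - \left(-19581 + \frac{1}{2} \left(- \frac{1}{144}\right)\right) = 1122 - \left(-19581 - \frac{1}{288}\right) = 1122 - - \frac{5639329}{288} = 1122 + \frac{5639329}{288} = \frac{5962465}{288}$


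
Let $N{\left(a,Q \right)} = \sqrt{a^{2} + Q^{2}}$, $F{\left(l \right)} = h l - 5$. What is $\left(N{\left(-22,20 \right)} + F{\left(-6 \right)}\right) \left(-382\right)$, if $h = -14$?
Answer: $-30178 - 764 \sqrt{221} \approx -41536.0$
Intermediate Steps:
$F{\left(l \right)} = -5 - 14 l$ ($F{\left(l \right)} = - 14 l - 5 = -5 - 14 l$)
$N{\left(a,Q \right)} = \sqrt{Q^{2} + a^{2}}$
$\left(N{\left(-22,20 \right)} + F{\left(-6 \right)}\right) \left(-382\right) = \left(\sqrt{20^{2} + \left(-22\right)^{2}} - -79\right) \left(-382\right) = \left(\sqrt{400 + 484} + \left(-5 + 84\right)\right) \left(-382\right) = \left(\sqrt{884} + 79\right) \left(-382\right) = \left(2 \sqrt{221} + 79\right) \left(-382\right) = \left(79 + 2 \sqrt{221}\right) \left(-382\right) = -30178 - 764 \sqrt{221}$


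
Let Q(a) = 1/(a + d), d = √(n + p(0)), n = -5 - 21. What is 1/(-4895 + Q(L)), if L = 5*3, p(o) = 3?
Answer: (-√23 + 15*I)/(-73424*I + 4895*√23) ≈ -0.00020429 + 8.0703e-10*I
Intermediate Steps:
n = -26
L = 15
d = I*√23 (d = √(-26 + 3) = √(-23) = I*√23 ≈ 4.7958*I)
Q(a) = 1/(a + I*√23)
1/(-4895 + Q(L)) = 1/(-4895 + 1/(15 + I*√23))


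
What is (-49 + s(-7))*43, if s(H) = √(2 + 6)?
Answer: -2107 + 86*√2 ≈ -1985.4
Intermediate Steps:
s(H) = 2*√2 (s(H) = √8 = 2*√2)
(-49 + s(-7))*43 = (-49 + 2*√2)*43 = -2107 + 86*√2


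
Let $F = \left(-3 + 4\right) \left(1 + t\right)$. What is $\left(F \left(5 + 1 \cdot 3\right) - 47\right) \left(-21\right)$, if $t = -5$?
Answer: $1659$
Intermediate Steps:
$F = -4$ ($F = \left(-3 + 4\right) \left(1 - 5\right) = 1 \left(-4\right) = -4$)
$\left(F \left(5 + 1 \cdot 3\right) - 47\right) \left(-21\right) = \left(- 4 \left(5 + 1 \cdot 3\right) - 47\right) \left(-21\right) = \left(- 4 \left(5 + 3\right) - 47\right) \left(-21\right) = \left(\left(-4\right) 8 - 47\right) \left(-21\right) = \left(-32 - 47\right) \left(-21\right) = \left(-79\right) \left(-21\right) = 1659$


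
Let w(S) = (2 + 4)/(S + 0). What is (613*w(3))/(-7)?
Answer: -1226/7 ≈ -175.14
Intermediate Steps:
w(S) = 6/S
(613*w(3))/(-7) = (613*(6/3))/(-7) = -613*6*(1/3)/7 = -613*2/7 = -1/7*1226 = -1226/7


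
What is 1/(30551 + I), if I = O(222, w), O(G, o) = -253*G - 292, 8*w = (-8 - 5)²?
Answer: -1/25907 ≈ -3.8600e-5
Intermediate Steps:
w = 169/8 (w = (-8 - 5)²/8 = (⅛)*(-13)² = (⅛)*169 = 169/8 ≈ 21.125)
O(G, o) = -292 - 253*G
I = -56458 (I = -292 - 253*222 = -292 - 56166 = -56458)
1/(30551 + I) = 1/(30551 - 56458) = 1/(-25907) = -1/25907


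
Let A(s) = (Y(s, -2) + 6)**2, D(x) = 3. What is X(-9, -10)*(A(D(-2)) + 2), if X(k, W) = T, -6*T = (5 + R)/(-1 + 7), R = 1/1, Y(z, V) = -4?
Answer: -1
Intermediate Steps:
R = 1
A(s) = 4 (A(s) = (-4 + 6)**2 = 2**2 = 4)
T = -1/6 (T = -(5 + 1)/(6*(-1 + 7)) = -1/6 ≈ -0.16667)
X(k, W) = -1/6
X(-9, -10)*(A(D(-2)) + 2) = -(4 + 2)/6 = -1/6*6 = -1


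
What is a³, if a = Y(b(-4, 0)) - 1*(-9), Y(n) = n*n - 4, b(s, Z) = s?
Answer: 9261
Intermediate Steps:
Y(n) = -4 + n² (Y(n) = n² - 4 = -4 + n²)
a = 21 (a = (-4 + (-4)²) - 1*(-9) = (-4 + 16) + 9 = 12 + 9 = 21)
a³ = 21³ = 9261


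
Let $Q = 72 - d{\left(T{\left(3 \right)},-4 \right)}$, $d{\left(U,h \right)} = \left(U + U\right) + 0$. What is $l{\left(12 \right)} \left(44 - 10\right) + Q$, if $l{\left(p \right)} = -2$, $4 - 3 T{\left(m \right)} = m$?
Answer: $\frac{10}{3} \approx 3.3333$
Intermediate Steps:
$T{\left(m \right)} = \frac{4}{3} - \frac{m}{3}$
$d{\left(U,h \right)} = 2 U$ ($d{\left(U,h \right)} = 2 U + 0 = 2 U$)
$Q = \frac{214}{3}$ ($Q = 72 - 2 \left(\frac{4}{3} - 1\right) = 72 - 2 \cdot \frac{1}{3} = 72 - \frac{2}{3} = \frac{214}{3} \approx 71.333$)
$l{\left(12 \right)} \left(44 - 10\right) + Q = - 2 \left(44 - 10\right) + \frac{214}{3} = \left(-2\right) 34 + \frac{214}{3} = -68 + \frac{214}{3} = \frac{10}{3}$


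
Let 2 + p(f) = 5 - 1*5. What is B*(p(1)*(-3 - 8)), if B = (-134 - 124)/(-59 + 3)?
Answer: 1419/14 ≈ 101.36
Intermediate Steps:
p(f) = -2 (p(f) = -2 + (5 - 1*5) = -2 + (5 - 5) = -2 + 0 = -2)
B = 129/28 (B = -258/(-56) = -258*(-1/56) = 129/28 ≈ 4.6071)
B*(p(1)*(-3 - 8)) = 129*(-2*(-3 - 8))/28 = 129*(-2*(-11))/28 = (129/28)*22 = 1419/14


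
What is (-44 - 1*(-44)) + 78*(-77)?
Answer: -6006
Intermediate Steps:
(-44 - 1*(-44)) + 78*(-77) = (-44 + 44) - 6006 = 0 - 6006 = -6006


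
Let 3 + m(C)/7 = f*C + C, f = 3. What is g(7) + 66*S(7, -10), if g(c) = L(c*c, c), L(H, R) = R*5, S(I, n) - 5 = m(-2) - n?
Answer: -4057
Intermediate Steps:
m(C) = -21 + 28*C (m(C) = -21 + 7*(3*C + C) = -21 + 7*(4*C) = -21 + 28*C)
S(I, n) = -72 - n (S(I, n) = 5 + ((-21 + 28*(-2)) - n) = 5 + ((-21 - 56) - n) = 5 + (-77 - n) = -72 - n)
L(H, R) = 5*R
g(c) = 5*c
g(7) + 66*S(7, -10) = 5*7 + 66*(-72 - 1*(-10)) = 35 + 66*(-72 + 10) = 35 + 66*(-62) = 35 - 4092 = -4057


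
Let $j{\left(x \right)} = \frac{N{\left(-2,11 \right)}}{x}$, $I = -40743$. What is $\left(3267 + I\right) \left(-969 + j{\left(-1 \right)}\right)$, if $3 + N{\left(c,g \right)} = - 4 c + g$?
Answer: $36913860$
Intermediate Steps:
$N{\left(c,g \right)} = -3 + g - 4 c$ ($N{\left(c,g \right)} = -3 - \left(- g + 4 c\right) = -3 + g - 4 c$)
$j{\left(x \right)} = \frac{16}{x}$ ($j{\left(x \right)} = \frac{-3 + 11 - -8}{x} = \frac{-3 + 11 + 8}{x} = \frac{16}{x}$)
$\left(3267 + I\right) \left(-969 + j{\left(-1 \right)}\right) = \left(3267 - 40743\right) \left(-969 + \frac{16}{-1}\right) = - 37476 \left(-969 + 16 \left(-1\right)\right) = - 37476 \left(-969 - 16\right) = \left(-37476\right) \left(-985\right) = 36913860$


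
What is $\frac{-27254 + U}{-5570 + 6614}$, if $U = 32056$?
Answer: $\frac{2401}{522} \approx 4.5996$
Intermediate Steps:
$\frac{-27254 + U}{-5570 + 6614} = \frac{-27254 + 32056}{-5570 + 6614} = \frac{4802}{1044} = 4802 \cdot \frac{1}{1044} = \frac{2401}{522}$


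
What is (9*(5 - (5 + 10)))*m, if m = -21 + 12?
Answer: 810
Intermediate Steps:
m = -9
(9*(5 - (5 + 10)))*m = (9*(5 - (5 + 10)))*(-9) = (9*(5 - 1*15))*(-9) = (9*(5 - 15))*(-9) = (9*(-10))*(-9) = -90*(-9) = 810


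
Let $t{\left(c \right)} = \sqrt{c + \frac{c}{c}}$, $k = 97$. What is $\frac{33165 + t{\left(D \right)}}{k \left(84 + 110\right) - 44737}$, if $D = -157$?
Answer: $- \frac{33165}{25919} - \frac{2 i \sqrt{39}}{25919} \approx -1.2796 - 0.00048189 i$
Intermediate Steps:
$t{\left(c \right)} = \sqrt{1 + c}$ ($t{\left(c \right)} = \sqrt{c + 1} = \sqrt{1 + c}$)
$\frac{33165 + t{\left(D \right)}}{k \left(84 + 110\right) - 44737} = \frac{33165 + \sqrt{1 - 157}}{97 \left(84 + 110\right) - 44737} = \frac{33165 + \sqrt{-156}}{97 \cdot 194 - 44737} = \frac{33165 + 2 i \sqrt{39}}{18818 - 44737} = \frac{33165 + 2 i \sqrt{39}}{-25919} = \left(33165 + 2 i \sqrt{39}\right) \left(- \frac{1}{25919}\right) = - \frac{33165}{25919} - \frac{2 i \sqrt{39}}{25919}$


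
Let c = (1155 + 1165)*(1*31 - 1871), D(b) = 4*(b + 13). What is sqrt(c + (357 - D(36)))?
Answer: I*sqrt(4268639) ≈ 2066.1*I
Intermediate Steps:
D(b) = 52 + 4*b (D(b) = 4*(13 + b) = 52 + 4*b)
c = -4268800 (c = 2320*(31 - 1871) = 2320*(-1840) = -4268800)
sqrt(c + (357 - D(36))) = sqrt(-4268800 + (357 - (52 + 4*36))) = sqrt(-4268800 + (357 - (52 + 144))) = sqrt(-4268800 + (357 - 1*196)) = sqrt(-4268800 + (357 - 196)) = sqrt(-4268800 + 161) = sqrt(-4268639) = I*sqrt(4268639)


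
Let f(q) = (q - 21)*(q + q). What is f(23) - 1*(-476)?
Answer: 568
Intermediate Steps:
f(q) = 2*q*(-21 + q) (f(q) = (-21 + q)*(2*q) = 2*q*(-21 + q))
f(23) - 1*(-476) = 2*23*(-21 + 23) - 1*(-476) = 2*23*2 + 476 = 92 + 476 = 568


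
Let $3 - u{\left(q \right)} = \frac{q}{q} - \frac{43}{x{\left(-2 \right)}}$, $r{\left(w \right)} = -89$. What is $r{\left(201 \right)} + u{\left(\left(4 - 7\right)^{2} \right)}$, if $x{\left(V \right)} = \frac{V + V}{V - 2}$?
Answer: $-44$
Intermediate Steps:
$x{\left(V \right)} = \frac{2 V}{-2 + V}$
$u{\left(q \right)} = 45$ ($u{\left(q \right)} = 3 - \left(\frac{q}{q} - \frac{43}{2 \left(-2\right) \frac{1}{-2 - 2}}\right) = 3 - \left(1 - \frac{43}{2 \left(-2\right) \frac{1}{-4}}\right) = 3 - \left(1 - \frac{43}{2 \left(-2\right) \left(- \frac{1}{4}\right)}\right) = 3 - \left(1 - \frac{43}{1}\right) = 3 - \left(1 - 43\right) = 3 - -42 = 3 + 42 = 45$)
$r{\left(201 \right)} + u{\left(\left(4 - 7\right)^{2} \right)} = -89 + 45 = -44$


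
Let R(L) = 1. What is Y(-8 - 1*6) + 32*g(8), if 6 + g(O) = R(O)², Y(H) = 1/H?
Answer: -2241/14 ≈ -160.07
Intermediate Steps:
g(O) = -5 (g(O) = -6 + 1² = -6 + 1 = -5)
Y(-8 - 1*6) + 32*g(8) = 1/(-8 - 1*6) + 32*(-5) = 1/(-8 - 6) - 160 = 1/(-14) - 160 = -1/14 - 160 = -2241/14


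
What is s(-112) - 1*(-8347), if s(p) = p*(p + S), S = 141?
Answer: 5099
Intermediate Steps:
s(p) = p*(141 + p) (s(p) = p*(p + 141) = p*(141 + p))
s(-112) - 1*(-8347) = -112*(141 - 112) - 1*(-8347) = -112*29 + 8347 = -3248 + 8347 = 5099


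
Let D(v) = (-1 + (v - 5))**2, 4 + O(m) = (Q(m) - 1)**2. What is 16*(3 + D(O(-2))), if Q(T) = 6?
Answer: 3648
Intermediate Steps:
O(m) = 21 (O(m) = -4 + (6 - 1)**2 = -4 + 5**2 = -4 + 25 = 21)
D(v) = (-6 + v)**2 (D(v) = (-1 + (-5 + v))**2 = (-6 + v)**2)
16*(3 + D(O(-2))) = 16*(3 + (-6 + 21)**2) = 16*(3 + 15**2) = 16*(3 + 225) = 16*228 = 3648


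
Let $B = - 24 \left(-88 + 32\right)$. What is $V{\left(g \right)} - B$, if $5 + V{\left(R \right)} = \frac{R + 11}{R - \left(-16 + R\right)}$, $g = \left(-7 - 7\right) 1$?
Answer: $- \frac{21587}{16} \approx -1349.2$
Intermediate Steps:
$g = -14$ ($g = \left(-14\right) 1 = -14$)
$B = 1344$ ($B = \left(-24\right) \left(-56\right) = 1344$)
$V{\left(R \right)} = - \frac{69}{16} + \frac{R}{16}$ ($V{\left(R \right)} = -5 + \frac{R + 11}{R - \left(-16 + R\right)} = -5 + \frac{11 + R}{R - \left(-16 + R\right)} = -5 + \frac{11 + R}{16} = -5 + \left(11 + R\right) \frac{1}{16} = -5 + \left(\frac{11}{16} + \frac{R}{16}\right) = - \frac{69}{16} + \frac{R}{16}$)
$V{\left(g \right)} - B = \left(- \frac{69}{16} + \frac{1}{16} \left(-14\right)\right) - 1344 = \left(- \frac{69}{16} - \frac{7}{8}\right) - 1344 = - \frac{83}{16} - 1344 = - \frac{21587}{16}$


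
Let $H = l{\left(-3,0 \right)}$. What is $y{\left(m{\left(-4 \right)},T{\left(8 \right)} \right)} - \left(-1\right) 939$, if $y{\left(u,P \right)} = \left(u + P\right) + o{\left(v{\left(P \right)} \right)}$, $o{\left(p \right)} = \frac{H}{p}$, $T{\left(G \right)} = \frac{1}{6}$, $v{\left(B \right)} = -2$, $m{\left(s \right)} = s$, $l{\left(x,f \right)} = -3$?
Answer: $\frac{2810}{3} \approx 936.67$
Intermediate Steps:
$H = -3$
$T{\left(G \right)} = \frac{1}{6}$
$o{\left(p \right)} = - \frac{3}{p}$
$y{\left(u,P \right)} = \frac{3}{2} + P + u$ ($y{\left(u,P \right)} = \left(u + P\right) - \frac{3}{-2} = \left(P + u\right) - - \frac{3}{2} = \left(P + u\right) + \frac{3}{2} = \frac{3}{2} + P + u$)
$y{\left(m{\left(-4 \right)},T{\left(8 \right)} \right)} - \left(-1\right) 939 = \left(\frac{3}{2} + \frac{1}{6} - 4\right) - \left(-1\right) 939 = - \frac{7}{3} - -939 = - \frac{7}{3} + 939 = \frac{2810}{3}$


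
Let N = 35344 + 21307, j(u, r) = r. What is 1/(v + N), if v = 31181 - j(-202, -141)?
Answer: 1/87973 ≈ 1.1367e-5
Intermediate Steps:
N = 56651
v = 31322 (v = 31181 - 1*(-141) = 31181 + 141 = 31322)
1/(v + N) = 1/(31322 + 56651) = 1/87973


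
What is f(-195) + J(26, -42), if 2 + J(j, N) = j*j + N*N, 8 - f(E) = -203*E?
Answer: -37139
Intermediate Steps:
f(E) = 8 + 203*E (f(E) = 8 - (-203)*E = 8 + 203*E)
J(j, N) = -2 + N**2 + j**2 (J(j, N) = -2 + (j*j + N*N) = -2 + (j**2 + N**2) = -2 + (N**2 + j**2) = -2 + N**2 + j**2)
f(-195) + J(26, -42) = (8 + 203*(-195)) + (-2 + (-42)**2 + 26**2) = (8 - 39585) + (-2 + 1764 + 676) = -39577 + 2438 = -37139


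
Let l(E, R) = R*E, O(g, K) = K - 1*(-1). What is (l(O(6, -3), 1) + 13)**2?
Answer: 121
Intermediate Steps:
O(g, K) = 1 + K (O(g, K) = K + 1 = 1 + K)
l(E, R) = E*R
(l(O(6, -3), 1) + 13)**2 = ((1 - 3)*1 + 13)**2 = (-2*1 + 13)**2 = (-2 + 13)**2 = 11**2 = 121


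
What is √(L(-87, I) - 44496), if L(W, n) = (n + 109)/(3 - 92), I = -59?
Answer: I*√352457266/89 ≈ 210.94*I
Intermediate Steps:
L(W, n) = -109/89 - n/89 (L(W, n) = (109 + n)/(-89) = (109 + n)*(-1/89) = -109/89 - n/89)
√(L(-87, I) - 44496) = √((-109/89 - 1/89*(-59)) - 44496) = √((-109/89 + 59/89) - 44496) = √(-50/89 - 44496) = √(-3960194/89) = I*√352457266/89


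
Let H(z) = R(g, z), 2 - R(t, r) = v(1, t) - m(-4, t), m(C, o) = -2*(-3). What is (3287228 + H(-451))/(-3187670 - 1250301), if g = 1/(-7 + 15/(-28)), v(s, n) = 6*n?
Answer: -693606964/936411881 ≈ -0.74071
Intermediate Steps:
m(C, o) = 6
g = -28/211 (g = 1/(-7 + 15*(-1/28)) = 1/(-7 - 15/28) = 1/(-211/28) = -28/211 ≈ -0.13270)
R(t, r) = 8 - 6*t (R(t, r) = 2 - (6*t - 1*6) = 2 - (6*t - 6) = 2 - (-6 + 6*t) = 2 + (6 - 6*t) = 8 - 6*t)
H(z) = 1856/211 (H(z) = 8 - 6*(-28/211) = 8 + 168/211 = 1856/211)
(3287228 + H(-451))/(-3187670 - 1250301) = (3287228 + 1856/211)/(-3187670 - 1250301) = (693606964/211)/(-4437971) = (693606964/211)*(-1/4437971) = -693606964/936411881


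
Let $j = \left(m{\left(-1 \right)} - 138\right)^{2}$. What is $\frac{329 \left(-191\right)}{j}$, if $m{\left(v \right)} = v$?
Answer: $- \frac{62839}{19321} \approx -3.2524$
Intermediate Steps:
$j = 19321$ ($j = \left(-1 - 138\right)^{2} = \left(-139\right)^{2} = 19321$)
$\frac{329 \left(-191\right)}{j} = \frac{329 \left(-191\right)}{19321} = \left(-62839\right) \frac{1}{19321} = - \frac{62839}{19321}$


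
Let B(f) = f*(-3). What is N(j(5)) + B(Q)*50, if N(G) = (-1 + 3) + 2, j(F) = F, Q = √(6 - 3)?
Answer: 4 - 150*√3 ≈ -255.81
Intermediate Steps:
Q = √3 ≈ 1.7320
N(G) = 4 (N(G) = 2 + 2 = 4)
B(f) = -3*f
N(j(5)) + B(Q)*50 = 4 - 3*√3*50 = 4 - 150*√3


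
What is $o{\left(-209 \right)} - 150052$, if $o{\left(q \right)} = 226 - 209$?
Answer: $-150035$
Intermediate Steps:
$o{\left(q \right)} = 17$
$o{\left(-209 \right)} - 150052 = 17 - 150052 = -150035$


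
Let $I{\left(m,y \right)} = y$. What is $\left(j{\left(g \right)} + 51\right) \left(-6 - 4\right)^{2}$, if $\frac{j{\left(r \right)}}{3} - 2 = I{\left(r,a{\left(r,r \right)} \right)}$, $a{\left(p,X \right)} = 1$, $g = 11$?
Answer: $6000$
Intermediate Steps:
$j{\left(r \right)} = 9$ ($j{\left(r \right)} = 6 + 3 \cdot 1 = 6 + 3 = 9$)
$\left(j{\left(g \right)} + 51\right) \left(-6 - 4\right)^{2} = \left(9 + 51\right) \left(-6 - 4\right)^{2} = 60 \left(-10\right)^{2} = 60 \cdot 100 = 6000$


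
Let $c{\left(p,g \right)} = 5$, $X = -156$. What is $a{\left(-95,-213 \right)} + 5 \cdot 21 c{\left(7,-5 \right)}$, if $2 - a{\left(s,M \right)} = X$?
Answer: $683$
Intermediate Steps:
$a{\left(s,M \right)} = 158$ ($a{\left(s,M \right)} = 2 - -156 = 2 + 156 = 158$)
$a{\left(-95,-213 \right)} + 5 \cdot 21 c{\left(7,-5 \right)} = 158 + 5 \cdot 21 \cdot 5 = 158 + 105 \cdot 5 = 158 + 525 = 683$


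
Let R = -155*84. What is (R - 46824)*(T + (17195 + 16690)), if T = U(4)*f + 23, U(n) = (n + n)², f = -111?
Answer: -1604058576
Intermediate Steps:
R = -13020
U(n) = 4*n² (U(n) = (2*n)² = 4*n²)
T = -7081 (T = (4*4²)*(-111) + 23 = (4*16)*(-111) + 23 = 64*(-111) + 23 = -7104 + 23 = -7081)
(R - 46824)*(T + (17195 + 16690)) = (-13020 - 46824)*(-7081 + (17195 + 16690)) = -59844*(-7081 + 33885) = -59844*26804 = -1604058576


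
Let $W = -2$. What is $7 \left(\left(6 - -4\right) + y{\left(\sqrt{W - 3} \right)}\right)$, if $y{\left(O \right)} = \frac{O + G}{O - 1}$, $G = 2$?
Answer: $\frac{7 \left(8 i + 11 \sqrt{5}\right)}{i + \sqrt{5}} \approx 73.5 - 7.8262 i$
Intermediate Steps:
$y{\left(O \right)} = \frac{2 + O}{-1 + O}$ ($y{\left(O \right)} = \frac{O + 2}{O - 1} = \frac{2 + O}{-1 + O}$)
$7 \left(\left(6 - -4\right) + y{\left(\sqrt{W - 3} \right)}\right) = 7 \left(\left(6 - -4\right) + \frac{2 + \sqrt{-2 - 3}}{-1 + \sqrt{-2 - 3}}\right) = 7 \left(\left(6 + 4\right) + \frac{2 + \sqrt{-5}}{-1 + \sqrt{-5}}\right) = 7 \left(10 + \frac{2 + i \sqrt{5}}{-1 + i \sqrt{5}}\right) = 70 + \frac{7 \left(2 + i \sqrt{5}\right)}{-1 + i \sqrt{5}}$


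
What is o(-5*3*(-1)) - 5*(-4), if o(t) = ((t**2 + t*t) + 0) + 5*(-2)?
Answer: 460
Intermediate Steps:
o(t) = -10 + 2*t**2 (o(t) = ((t**2 + t**2) + 0) - 10 = (2*t**2 + 0) - 10 = 2*t**2 - 10 = -10 + 2*t**2)
o(-5*3*(-1)) - 5*(-4) = (-10 + 2*(-5*3*(-1))**2) - 5*(-4) = (-10 + 2*(-15*(-1))**2) + 20 = (-10 + 2*15**2) + 20 = (-10 + 2*225) + 20 = (-10 + 450) + 20 = 440 + 20 = 460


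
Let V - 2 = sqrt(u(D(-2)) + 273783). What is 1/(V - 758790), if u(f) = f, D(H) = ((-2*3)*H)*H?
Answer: -758788/575758955185 - sqrt(273759)/575758955185 ≈ -1.3188e-6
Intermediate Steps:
D(H) = -6*H**2 (D(H) = (-6*H)*H = -6*H**2)
V = 2 + sqrt(273759) (V = 2 + sqrt(-6*(-2)**2 + 273783) = 2 + sqrt(-6*4 + 273783) = 2 + sqrt(-24 + 273783) = 2 + sqrt(273759) ≈ 525.22)
1/(V - 758790) = 1/((2 + sqrt(273759)) - 758790) = 1/(-758788 + sqrt(273759))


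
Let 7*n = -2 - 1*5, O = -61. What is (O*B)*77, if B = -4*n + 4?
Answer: -37576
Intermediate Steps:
n = -1 (n = (-2 - 1*5)/7 = (-2 - 5)/7 = (1/7)*(-7) = -1)
B = 8 (B = -4*(-1) + 4 = 4 + 4 = 8)
(O*B)*77 = -61*8*77 = -488*77 = -37576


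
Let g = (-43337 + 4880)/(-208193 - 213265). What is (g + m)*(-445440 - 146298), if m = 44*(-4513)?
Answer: 8253731208122337/70243 ≈ 1.1750e+11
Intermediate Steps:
m = -198572
g = 12819/140486 (g = -38457/(-421458) = -38457*(-1/421458) = 12819/140486 ≈ 0.091248)
(g + m)*(-445440 - 146298) = (12819/140486 - 198572)*(-445440 - 146298) = -27896573173/140486*(-591738) = 8253731208122337/70243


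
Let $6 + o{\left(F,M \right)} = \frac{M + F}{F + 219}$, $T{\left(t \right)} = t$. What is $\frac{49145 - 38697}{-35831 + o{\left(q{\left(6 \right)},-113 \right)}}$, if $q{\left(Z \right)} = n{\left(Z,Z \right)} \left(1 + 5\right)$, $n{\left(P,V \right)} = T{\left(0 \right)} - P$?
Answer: $- \frac{119499}{409895} \approx -0.29154$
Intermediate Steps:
$n{\left(P,V \right)} = - P$ ($n{\left(P,V \right)} = 0 - P = - P$)
$q{\left(Z \right)} = - 6 Z$ ($q{\left(Z \right)} = - Z \left(1 + 5\right) = - Z 6 = - 6 Z$)
$o{\left(F,M \right)} = -6 + \frac{F + M}{219 + F}$ ($o{\left(F,M \right)} = -6 + \frac{M + F}{F + 219} = -6 + \frac{F + M}{219 + F}$)
$\frac{49145 - 38697}{-35831 + o{\left(q{\left(6 \right)},-113 \right)}} = \frac{49145 - 38697}{-35831 + \frac{-1314 - 113 - 5 \left(\left(-6\right) 6\right)}{219 - 36}} = \frac{10448}{-35831 + \frac{-1314 - 113 - -180}{219 - 36}} = \frac{10448}{-35831 + \frac{-1314 - 113 + 180}{183}} = \frac{10448}{-35831 + \frac{1}{183} \left(-1247\right)} = \frac{10448}{-35831 - \frac{1247}{183}} = \frac{10448}{- \frac{6558320}{183}} = 10448 \left(- \frac{183}{6558320}\right) = - \frac{119499}{409895}$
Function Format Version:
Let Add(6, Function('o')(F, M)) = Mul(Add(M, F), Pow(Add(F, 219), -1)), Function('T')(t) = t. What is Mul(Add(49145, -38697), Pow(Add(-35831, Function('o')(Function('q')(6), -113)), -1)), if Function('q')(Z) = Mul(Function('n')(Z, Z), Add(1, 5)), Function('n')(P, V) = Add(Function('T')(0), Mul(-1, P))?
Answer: Rational(-119499, 409895) ≈ -0.29154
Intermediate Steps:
Function('n')(P, V) = Mul(-1, P) (Function('n')(P, V) = Add(0, Mul(-1, P)) = Mul(-1, P))
Function('q')(Z) = Mul(-6, Z) (Function('q')(Z) = Mul(Mul(-1, Z), Add(1, 5)) = Mul(Mul(-1, Z), 6) = Mul(-6, Z))
Function('o')(F, M) = Add(-6, Mul(Pow(Add(219, F), -1), Add(F, M))) (Function('o')(F, M) = Add(-6, Mul(Add(M, F), Pow(Add(F, 219), -1))) = Add(-6, Mul(Add(F, M), Pow(Add(219, F), -1))) = Add(-6, Mul(Pow(Add(219, F), -1), Add(F, M))))
Mul(Add(49145, -38697), Pow(Add(-35831, Function('o')(Function('q')(6), -113)), -1)) = Mul(Add(49145, -38697), Pow(Add(-35831, Mul(Pow(Add(219, Mul(-6, 6)), -1), Add(-1314, -113, Mul(-5, Mul(-6, 6))))), -1)) = Mul(10448, Pow(Add(-35831, Mul(Pow(Add(219, -36), -1), Add(-1314, -113, Mul(-5, -36)))), -1)) = Mul(10448, Pow(Add(-35831, Mul(Pow(183, -1), Add(-1314, -113, 180))), -1)) = Mul(10448, Pow(Add(-35831, Mul(Rational(1, 183), -1247)), -1)) = Mul(10448, Pow(Add(-35831, Rational(-1247, 183)), -1)) = Mul(10448, Pow(Rational(-6558320, 183), -1)) = Mul(10448, Rational(-183, 6558320)) = Rational(-119499, 409895)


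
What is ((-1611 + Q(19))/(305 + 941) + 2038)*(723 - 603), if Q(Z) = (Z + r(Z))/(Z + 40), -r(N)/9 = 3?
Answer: 8983588500/36757 ≈ 2.4440e+5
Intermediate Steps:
r(N) = -27 (r(N) = -9*3 = -27)
Q(Z) = (-27 + Z)/(40 + Z) (Q(Z) = (Z - 27)/(Z + 40) = (-27 + Z)/(40 + Z))
((-1611 + Q(19))/(305 + 941) + 2038)*(723 - 603) = ((-1611 + (-27 + 19)/(40 + 19))/(305 + 941) + 2038)*(723 - 603) = ((-1611 - 8/59)/1246 + 2038)*120 = ((-1611 + (1/59)*(-8))*(1/1246) + 2038)*120 = ((-1611 - 8/59)*(1/1246) + 2038)*120 = (-95057/59*1/1246 + 2038)*120 = (-95057/73514 + 2038)*120 = (149726475/73514)*120 = 8983588500/36757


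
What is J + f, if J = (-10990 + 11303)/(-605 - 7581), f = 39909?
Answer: 326694761/8186 ≈ 39909.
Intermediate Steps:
J = -313/8186 (J = 313/(-8186) = 313*(-1/8186) = -313/8186 ≈ -0.038236)
J + f = -313/8186 + 39909 = 326694761/8186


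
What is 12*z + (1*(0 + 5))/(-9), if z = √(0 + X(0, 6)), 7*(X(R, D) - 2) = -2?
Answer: -5/9 + 24*√21/7 ≈ 15.156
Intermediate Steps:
X(R, D) = 12/7 (X(R, D) = 2 + (⅐)*(-2) = 2 - 2/7 = 12/7)
z = 2*√21/7 (z = √(0 + 12/7) = √(12/7) = 2*√21/7 ≈ 1.3093)
12*z + (1*(0 + 5))/(-9) = 12*(2*√21/7) + (1*(0 + 5))/(-9) = 24*√21/7 + (1*5)*(-⅑) = 24*√21/7 + 5*(-⅑) = 24*√21/7 - 5/9 = -5/9 + 24*√21/7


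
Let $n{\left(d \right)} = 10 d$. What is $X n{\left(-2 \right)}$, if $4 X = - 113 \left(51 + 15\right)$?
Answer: $37290$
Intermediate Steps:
$X = - \frac{3729}{2}$ ($X = \frac{\left(-113\right) \left(51 + 15\right)}{4} = \frac{\left(-113\right) 66}{4} = \frac{1}{4} \left(-7458\right) = - \frac{3729}{2} \approx -1864.5$)
$X n{\left(-2 \right)} = - \frac{3729 \cdot 10 \left(-2\right)}{2} = \left(- \frac{3729}{2}\right) \left(-20\right) = 37290$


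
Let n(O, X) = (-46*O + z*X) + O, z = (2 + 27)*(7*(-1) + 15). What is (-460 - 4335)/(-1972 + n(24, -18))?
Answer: 4795/7228 ≈ 0.66339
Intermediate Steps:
z = 232 (z = 29*(-7 + 15) = 29*8 = 232)
n(O, X) = -45*O + 232*X (n(O, X) = (-46*O + 232*X) + O = -45*O + 232*X)
(-460 - 4335)/(-1972 + n(24, -18)) = (-460 - 4335)/(-1972 + (-45*24 + 232*(-18))) = -4795/(-1972 + (-1080 - 4176)) = -4795/(-1972 - 5256) = -4795/(-7228) = -4795*(-1/7228) = 4795/7228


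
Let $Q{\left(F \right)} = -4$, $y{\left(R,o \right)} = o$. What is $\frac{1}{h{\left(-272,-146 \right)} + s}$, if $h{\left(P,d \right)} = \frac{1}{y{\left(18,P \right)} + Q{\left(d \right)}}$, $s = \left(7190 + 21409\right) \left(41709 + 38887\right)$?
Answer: $\frac{276}{636170341103} \approx 4.3385 \cdot 10^{-10}$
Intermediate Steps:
$s = 2304965004$ ($s = 28599 \cdot 80596 = 2304965004$)
$h{\left(P,d \right)} = \frac{1}{-4 + P}$ ($h{\left(P,d \right)} = \frac{1}{P - 4} = \frac{1}{-4 + P}$)
$\frac{1}{h{\left(-272,-146 \right)} + s} = \frac{1}{\frac{1}{-4 - 272} + 2304965004} = \frac{1}{\frac{1}{-276} + 2304965004} = \frac{1}{- \frac{1}{276} + 2304965004} = \frac{1}{\frac{636170341103}{276}} = \frac{276}{636170341103}$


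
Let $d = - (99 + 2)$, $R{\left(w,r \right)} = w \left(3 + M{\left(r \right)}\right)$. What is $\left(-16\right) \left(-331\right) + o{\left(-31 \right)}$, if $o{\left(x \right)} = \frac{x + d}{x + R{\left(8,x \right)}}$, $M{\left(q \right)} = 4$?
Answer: $\frac{132268}{25} \approx 5290.7$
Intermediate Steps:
$R{\left(w,r \right)} = 7 w$ ($R{\left(w,r \right)} = w \left(3 + 4\right) = w 7 = 7 w$)
$d = -101$ ($d = \left(-1\right) 101 = -101$)
$o{\left(x \right)} = \frac{-101 + x}{56 + x}$ ($o{\left(x \right)} = \frac{x - 101}{x + 7 \cdot 8} = \frac{-101 + x}{x + 56} = \frac{-101 + x}{56 + x}$)
$\left(-16\right) \left(-331\right) + o{\left(-31 \right)} = \left(-16\right) \left(-331\right) + \frac{-101 - 31}{56 - 31} = 5296 + \frac{1}{25} \left(-132\right) = 5296 - \frac{132}{25} = \frac{132268}{25}$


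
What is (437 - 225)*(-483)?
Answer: -102396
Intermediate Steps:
(437 - 225)*(-483) = 212*(-483) = -102396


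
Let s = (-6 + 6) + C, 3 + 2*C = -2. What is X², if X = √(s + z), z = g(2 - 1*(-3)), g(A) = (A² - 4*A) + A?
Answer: 15/2 ≈ 7.5000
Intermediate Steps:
C = -5/2 (C = -3/2 + (½)*(-2) = -3/2 - 1 = -5/2 ≈ -2.5000)
s = -5/2 (s = (-6 + 6) - 5/2 = 0 - 5/2 = -5/2 ≈ -2.5000)
g(A) = A² - 3*A
z = 10 (z = (2 - 1*(-3))*(-3 + (2 - 1*(-3))) = (2 + 3)*(-3 + (2 + 3)) = 5*(-3 + 5) = 5*2 = 10)
X = √30/2 (X = √(-5/2 + 10) = √(15/2) = √30/2 ≈ 2.7386)
X² = (√30/2)² = 15/2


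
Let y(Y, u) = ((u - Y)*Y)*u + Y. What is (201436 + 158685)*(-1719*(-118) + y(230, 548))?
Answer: 14507039458832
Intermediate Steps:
y(Y, u) = Y + Y*u*(u - Y) (y(Y, u) = (Y*(u - Y))*u + Y = Y*u*(u - Y) + Y = Y + Y*u*(u - Y))
(201436 + 158685)*(-1719*(-118) + y(230, 548)) = (201436 + 158685)*(-1719*(-118) + 230*(1 + 548² - 1*230*548)) = 360121*(202842 + 230*(1 + 300304 - 126040)) = 360121*(202842 + 230*174265) = 360121*(202842 + 40080950) = 360121*40283792 = 14507039458832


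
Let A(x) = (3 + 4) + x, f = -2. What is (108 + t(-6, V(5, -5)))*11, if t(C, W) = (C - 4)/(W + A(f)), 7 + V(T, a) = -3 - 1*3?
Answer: 4807/4 ≈ 1201.8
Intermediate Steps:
A(x) = 7 + x
V(T, a) = -13 (V(T, a) = -7 + (-3 - 1*3) = -7 + (-3 - 3) = -7 - 6 = -13)
t(C, W) = (-4 + C)/(5 + W) (t(C, W) = (C - 4)/(W + (7 - 2)) = (-4 + C)/(W + 5) = (-4 + C)/(5 + W))
(108 + t(-6, V(5, -5)))*11 = (108 + (-4 - 6)/(5 - 13))*11 = (108 - 10/(-8))*11 = (108 - ⅛*(-10))*11 = (108 + 5/4)*11 = (437/4)*11 = 4807/4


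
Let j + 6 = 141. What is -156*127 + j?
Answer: -19677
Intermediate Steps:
j = 135 (j = -6 + 141 = 135)
-156*127 + j = -156*127 + 135 = -19812 + 135 = -19677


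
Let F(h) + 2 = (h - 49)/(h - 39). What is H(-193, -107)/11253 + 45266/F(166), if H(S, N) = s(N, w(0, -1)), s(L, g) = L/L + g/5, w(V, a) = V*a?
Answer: -64691043709/1541661 ≈ -41962.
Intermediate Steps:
s(L, g) = 1 + g/5 (s(L, g) = 1 + g*(1/5) = 1 + g/5)
H(S, N) = 1 (H(S, N) = 1 + (0*(-1))/5 = 1 + (1/5)*0 = 1 + 0 = 1)
F(h) = -2 + (-49 + h)/(-39 + h) (F(h) = -2 + (h - 49)/(h - 39) = -2 + (-49 + h)/(-39 + h))
H(-193, -107)/11253 + 45266/F(166) = 1/11253 + 45266/(((29 - 1*166)/(-39 + 166))) = 1*(1/11253) + 45266/(((29 - 166)/127)) = 1/11253 + 45266/(((1/127)*(-137))) = 1/11253 + 45266/(-137/127) = 1/11253 + 45266*(-127/137) = 1/11253 - 5748782/137 = -64691043709/1541661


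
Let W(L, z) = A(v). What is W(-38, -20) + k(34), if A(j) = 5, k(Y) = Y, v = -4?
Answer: 39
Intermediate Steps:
W(L, z) = 5
W(-38, -20) + k(34) = 5 + 34 = 39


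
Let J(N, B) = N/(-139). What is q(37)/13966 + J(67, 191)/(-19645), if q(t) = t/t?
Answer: 3666377/38136327730 ≈ 9.6139e-5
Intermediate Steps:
q(t) = 1
J(N, B) = -N/139 (J(N, B) = N*(-1/139) = -N/139)
q(37)/13966 + J(67, 191)/(-19645) = 1/13966 - 1/139*67/(-19645) = 1*(1/13966) - 67/139*(-1/19645) = 1/13966 + 67/2730655 = 3666377/38136327730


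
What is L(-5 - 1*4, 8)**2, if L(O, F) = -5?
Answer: 25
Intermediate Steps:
L(-5 - 1*4, 8)**2 = (-5)**2 = 25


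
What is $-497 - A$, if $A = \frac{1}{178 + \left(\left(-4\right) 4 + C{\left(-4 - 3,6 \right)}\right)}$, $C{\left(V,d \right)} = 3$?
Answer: $- \frac{82006}{165} \approx -497.01$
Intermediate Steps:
$A = \frac{1}{165}$ ($A = \frac{1}{178 + \left(\left(-4\right) 4 + 3\right)} = \frac{1}{178 + \left(-16 + 3\right)} = \frac{1}{178 - 13} = \frac{1}{165} \approx 0.0060606$)
$-497 - A = -497 - \frac{1}{165} = - \frac{82006}{165}$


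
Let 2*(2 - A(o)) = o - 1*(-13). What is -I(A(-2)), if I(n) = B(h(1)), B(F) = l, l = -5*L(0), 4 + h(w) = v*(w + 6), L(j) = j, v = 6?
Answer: 0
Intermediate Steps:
A(o) = -9/2 - o/2 (A(o) = 2 - (o - 1*(-13))/2 = 2 - (o + 13)/2 = 2 - (13 + o)/2 = 2 + (-13/2 - o/2) = -9/2 - o/2)
h(w) = 32 + 6*w (h(w) = -4 + 6*(w + 6) = -4 + 6*(6 + w) = -4 + (36 + 6*w) = 32 + 6*w)
l = 0 (l = -5*0 = 0)
B(F) = 0
I(n) = 0
-I(A(-2)) = -1*0 = 0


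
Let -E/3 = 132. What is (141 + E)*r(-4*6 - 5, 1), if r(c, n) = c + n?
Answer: 7140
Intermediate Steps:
E = -396 (E = -3*132 = -396)
(141 + E)*r(-4*6 - 5, 1) = (141 - 396)*((-4*6 - 5) + 1) = -255*((-24 - 5) + 1) = -255*(-29 + 1) = -255*(-28) = 7140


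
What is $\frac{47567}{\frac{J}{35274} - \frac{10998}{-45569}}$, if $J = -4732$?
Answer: $\frac{2940739957527}{6627344} \approx 4.4373 \cdot 10^{5}$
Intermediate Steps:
$\frac{47567}{\frac{J}{35274} - \frac{10998}{-45569}} = \frac{47567}{- \frac{4732}{35274} - \frac{10998}{-45569}} = \frac{47567}{\left(-4732\right) \frac{1}{35274} - - \frac{10998}{45569}} = \frac{47567}{- \frac{2366}{17637} + \frac{10998}{45569}} = \frac{47567}{\frac{86155472}{803700453}} = 47567 \cdot \frac{803700453}{86155472} = \frac{2940739957527}{6627344}$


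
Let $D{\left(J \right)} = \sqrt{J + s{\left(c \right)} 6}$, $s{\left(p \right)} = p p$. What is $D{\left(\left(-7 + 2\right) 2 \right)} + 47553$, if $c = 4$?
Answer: $47553 + \sqrt{86} \approx 47562.0$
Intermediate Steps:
$s{\left(p \right)} = p^{2}$
$D{\left(J \right)} = \sqrt{96 + J}$ ($D{\left(J \right)} = \sqrt{J + 4^{2} \cdot 6} = \sqrt{J + 16 \cdot 6} = \sqrt{J + 96} = \sqrt{96 + J}$)
$D{\left(\left(-7 + 2\right) 2 \right)} + 47553 = \sqrt{96 + \left(-7 + 2\right) 2} + 47553 = \sqrt{96 - 10} + 47553 = \sqrt{86} + 47553 = 47553 + \sqrt{86}$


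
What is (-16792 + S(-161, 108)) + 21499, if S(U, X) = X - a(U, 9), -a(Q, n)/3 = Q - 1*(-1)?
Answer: 4335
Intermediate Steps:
a(Q, n) = -3 - 3*Q (a(Q, n) = -3*(Q - 1*(-1)) = -3*(Q + 1) = -3*(1 + Q) = -3 - 3*Q)
S(U, X) = 3 + X + 3*U (S(U, X) = X - (-3 - 3*U) = X + (3 + 3*U) = 3 + X + 3*U)
(-16792 + S(-161, 108)) + 21499 = (-16792 + (3 + 108 + 3*(-161))) + 21499 = (-16792 + (3 + 108 - 483)) + 21499 = (-16792 - 372) + 21499 = -17164 + 21499 = 4335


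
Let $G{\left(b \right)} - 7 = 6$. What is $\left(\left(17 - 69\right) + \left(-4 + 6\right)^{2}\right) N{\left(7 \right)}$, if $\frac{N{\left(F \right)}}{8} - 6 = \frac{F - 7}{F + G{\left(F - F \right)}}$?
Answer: $-2304$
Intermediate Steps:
$G{\left(b \right)} = 13$ ($G{\left(b \right)} = 7 + 6 = 13$)
$N{\left(F \right)} = 48 + \frac{8 \left(-7 + F\right)}{13 + F}$ ($N{\left(F \right)} = 48 + 8 \frac{F - 7}{F + 13} = 48 + 8 \frac{-7 + F}{13 + F} = 48 + \frac{8 \left(-7 + F\right)}{13 + F}$)
$\left(\left(17 - 69\right) + \left(-4 + 6\right)^{2}\right) N{\left(7 \right)} = \left(\left(17 - 69\right) + \left(-4 + 6\right)^{2}\right) \frac{8 \left(71 + 7 \cdot 7\right)}{13 + 7} = \left(-52 + 2^{2}\right) \frac{8 \left(71 + 49\right)}{20} = \left(-52 + 4\right) 8 \cdot \frac{1}{20} \cdot 120 = \left(-48\right) 48 = -2304$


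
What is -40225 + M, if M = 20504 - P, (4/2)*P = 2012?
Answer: -20727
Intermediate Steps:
P = 1006 (P = (1/2)*2012 = 1006)
M = 19498 (M = 20504 - 1*1006 = 20504 - 1006 = 19498)
-40225 + M = -40225 + 19498 = -20727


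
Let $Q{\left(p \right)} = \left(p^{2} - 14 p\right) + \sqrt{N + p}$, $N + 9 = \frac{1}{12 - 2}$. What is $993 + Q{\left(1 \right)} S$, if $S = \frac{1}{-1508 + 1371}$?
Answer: $\frac{136054}{137} - \frac{i \sqrt{790}}{1370} \approx 993.09 - 0.020516 i$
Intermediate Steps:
$N = - \frac{89}{10}$ ($N = -9 + \frac{1}{12 - 2} = -9 + \frac{1}{10} = - \frac{89}{10} \approx -8.9$)
$S = - \frac{1}{137}$ ($S = \frac{1}{-137} = - \frac{1}{137} \approx -0.0072993$)
$Q{\left(p \right)} = p^{2} + \sqrt{- \frac{89}{10} + p} - 14 p$ ($Q{\left(p \right)} = \left(p^{2} - 14 p\right) + \sqrt{- \frac{89}{10} + p} = p^{2} + \sqrt{- \frac{89}{10} + p} - 14 p$)
$993 + Q{\left(1 \right)} S = 993 + \left(1^{2} - 14 + \frac{\sqrt{-890 + 100 \cdot 1}}{10}\right) \left(- \frac{1}{137}\right) = 993 + \left(1 - 14 + \frac{\sqrt{-890 + 100}}{10}\right) \left(- \frac{1}{137}\right) = 993 + \left(1 - 14 + \frac{\sqrt{-790}}{10}\right) \left(- \frac{1}{137}\right) = 993 + \left(1 - 14 + \frac{i \sqrt{790}}{10}\right) \left(- \frac{1}{137}\right) = 993 + \left(-13 + \frac{i \sqrt{790}}{10}\right) \left(- \frac{1}{137}\right) = 993 + \left(\frac{13}{137} - \frac{i \sqrt{790}}{1370}\right) = \frac{136054}{137} - \frac{i \sqrt{790}}{1370}$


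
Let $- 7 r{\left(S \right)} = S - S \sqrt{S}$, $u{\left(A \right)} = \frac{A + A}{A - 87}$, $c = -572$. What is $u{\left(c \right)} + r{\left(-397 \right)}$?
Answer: $\frac{269631}{4613} - \frac{397 i \sqrt{397}}{7} \approx 58.45 - 1130.0 i$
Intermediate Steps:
$u{\left(A \right)} = \frac{2 A}{-87 + A}$
$r{\left(S \right)} = - \frac{S}{7} + \frac{S^{\frac{3}{2}}}{7}$ ($r{\left(S \right)} = - \frac{S - S \sqrt{S}}{7} = - \frac{S - S^{\frac{3}{2}}}{7} = - \frac{S}{7} + \frac{S^{\frac{3}{2}}}{7}$)
$u{\left(c \right)} + r{\left(-397 \right)} = 2 \left(-572\right) \frac{1}{-87 - 572} + \left(\left(- \frac{1}{7}\right) \left(-397\right) + \frac{\left(-397\right)^{\frac{3}{2}}}{7}\right) = 2 \left(-572\right) \frac{1}{-659} + \left(\frac{397}{7} + \frac{\left(-397\right) i \sqrt{397}}{7}\right) = 2 \left(-572\right) \left(- \frac{1}{659}\right) + \left(\frac{397}{7} - \frac{397 i \sqrt{397}}{7}\right) = \frac{1144}{659} + \left(\frac{397}{7} - \frac{397 i \sqrt{397}}{7}\right) = \frac{269631}{4613} - \frac{397 i \sqrt{397}}{7}$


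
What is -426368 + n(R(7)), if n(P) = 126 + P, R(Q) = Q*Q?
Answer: -426193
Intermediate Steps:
R(Q) = Q²
-426368 + n(R(7)) = -426368 + (126 + 7²) = -426368 + (126 + 49) = -426368 + 175 = -426193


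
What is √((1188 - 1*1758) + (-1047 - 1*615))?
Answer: 6*I*√62 ≈ 47.244*I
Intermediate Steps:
√((1188 - 1*1758) + (-1047 - 1*615)) = √((1188 - 1758) + (-1047 - 615)) = √(-570 - 1662) = √(-2232) = 6*I*√62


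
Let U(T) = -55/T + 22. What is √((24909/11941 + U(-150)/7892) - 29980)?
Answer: I*√59901739780615393606710/1413575580 ≈ 173.14*I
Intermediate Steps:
U(T) = 22 - 55/T
√((24909/11941 + U(-150)/7892) - 29980) = √((24909/11941 + (22 - 55/(-150))/7892) - 29980) = √((24909*(1/11941) + (22 - 55*(-1/150))*(1/7892)) - 29980) = √((24909/11941 + (22 + 11/30)*(1/7892)) - 29980) = √((24909/11941 + (671/30)*(1/7892)) - 29980) = √((24909/11941 + 671/236760) - 29980) = √(5905467251/2827151160 - 29980) = √(-84752086309549/2827151160) = I*√59901739780615393606710/1413575580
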